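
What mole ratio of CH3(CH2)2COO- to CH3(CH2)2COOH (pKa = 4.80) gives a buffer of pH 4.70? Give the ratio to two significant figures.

ratio = 0.79

pH = pKa + log(r) ⇒ log(r) = 4.70 − 4.80 = -0.10
r = [CH3(CH2)2COO-]/[CH3(CH2)2COOH] = 10^(-0.10) = 0.794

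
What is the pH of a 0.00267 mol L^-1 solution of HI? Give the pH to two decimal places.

pH = 2.57

HI is a strong acid and dissociates completely, so [H+] = 0.00267 M.
pH = -log(0.00267) = 2.57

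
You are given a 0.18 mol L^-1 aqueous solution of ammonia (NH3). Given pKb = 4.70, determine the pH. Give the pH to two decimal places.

pH = 11.28

NH3 + H2O ⇌ NH4+ + OH-
Kb = 10^(−4.70) = 2.00 × 10^-5
From the ICE table, Kb = x²/(0.18 − x) = 2.00 × 10^-5.
Neglecting x in the denominator: x = √(2.00 × 10^-5 × 0.18) = 1.90 × 10^-3 M
pOH = 2.72, so pH = 14.00 − pOH = 11.28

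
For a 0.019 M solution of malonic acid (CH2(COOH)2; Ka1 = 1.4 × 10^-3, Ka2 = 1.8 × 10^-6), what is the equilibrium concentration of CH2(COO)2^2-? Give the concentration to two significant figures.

First ionization gives [H+] ≈ [CH2(COOH)COO-] = 4.50 × 10^-3 M.
Second step: Ka2 = [H+][CH2(COO)2^2-]/[CH2(COOH)COO-] ≈ [CH2(COO)2^2-] (since [H+] ≈ [CH2(COOH)COO-]).
So [CH2(COO)2^2-] ≈ Ka2.

1.8 × 10^-6 M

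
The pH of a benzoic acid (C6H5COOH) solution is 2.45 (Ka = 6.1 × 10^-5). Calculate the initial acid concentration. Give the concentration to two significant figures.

[H+] = 10^(-2.45) = 3.55 × 10^-3 M = x
Ka = x²/(C₀ − x) ⇒ C₀ = x + x²/Ka
C₀ = 3.55 × 10^-3 + (3.55 × 10^-3)²/(6.1 × 10^-5) = 2.10 × 10^-1 M

C₀ = 2.1 × 10^-1 M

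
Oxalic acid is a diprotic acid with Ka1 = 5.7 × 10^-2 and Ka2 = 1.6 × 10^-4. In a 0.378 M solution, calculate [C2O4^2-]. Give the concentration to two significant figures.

First ionization gives [H+] ≈ [HC2O4-] = 1.21 × 10^-1 M.
Second step: Ka2 = [H+][C2O4^2-]/[HC2O4-] ≈ [C2O4^2-] (since [H+] ≈ [HC2O4-]).
So [C2O4^2-] ≈ Ka2.

1.6 × 10^-4 M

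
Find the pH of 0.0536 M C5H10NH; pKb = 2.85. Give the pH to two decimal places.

C5H10NH + H2O ⇌ C5H10NH2+ + OH-
Kb = 10^(−2.85) = 1.41 × 10^-3
From the ICE table, Kb = [OH-]²/(0.0536 − [OH-]) = 1.41 × 10^-3.
[OH-] is not negligible relative to C₀; solve [OH-]² + 0.00141·[OH-] − 7.56e-05 = 0.
[OH-] = [−0.00141 + √(0.00141² + 0.000302)]/2 = 8.02 × 10^-3 M
pOH = 2.10, so pH = 14.00 − pOH = 11.90

pH = 11.90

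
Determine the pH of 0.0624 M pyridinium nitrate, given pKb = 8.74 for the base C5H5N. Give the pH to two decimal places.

pH = 3.23

C5H5NH+ is the conjugate acid of the weak base C5H5N.
Kb = 10^(−8.74) = 1.82 × 10^-9
Ka = Kw/Kb = 1.0×10^-14 / 1.82 × 10^-9 = 5.49 × 10^-6
From the ICE table, Ka = [H+]²/(0.0624 − [H+]) = 5.49 × 10^-6.
Neglecting [H+] in the denominator: [H+] = √(5.49 × 10^-6 × 0.0624) = 5.85 × 10^-4 M
([H+]/C₀ = 0.94% < 5%, so the approximation holds.)
pH = −log(5.85 × 10^-4) = 3.23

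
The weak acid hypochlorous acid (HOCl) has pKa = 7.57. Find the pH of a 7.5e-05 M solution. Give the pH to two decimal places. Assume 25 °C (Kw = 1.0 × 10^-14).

pH = 5.85

HOCl ⇌ OCl- + H+
Ka = 10^(−7.57) = 2.69 × 10^-8
Ka = [H+]²/(7.5e-05 − [H+]) = 2.69 × 10^-8
Neglecting [H+] in the denominator: [H+] = √(2.69 × 10^-8 × 7.5e-05) = 1.42 × 10^-6 M
pH = −log(1.42 × 10^-6) = 5.85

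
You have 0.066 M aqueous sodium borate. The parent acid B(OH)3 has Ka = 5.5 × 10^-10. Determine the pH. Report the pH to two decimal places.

B(OH)4- is the conjugate base of the weak acid B(OH)3.
Kb = Kw/Ka = 1.0×10^-14 / 5.5 × 10^-10 = 1.82 × 10^-5
From the ICE table, Kb = x²/(0.066 − x) = 1.82 × 10^-5.
Neglecting x in the denominator: x = √(1.82 × 10^-5 × 0.066) = 1.10 × 10^-3 M
(x/C₀ = 1.7% < 5%, so the approximation holds.)
pOH = −log(1.10 × 10^-3) = 2.96; pH = 14.00 − 2.96 = 11.04

pH = 11.04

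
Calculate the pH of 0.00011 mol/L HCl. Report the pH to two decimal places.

HCl is a strong acid and dissociates completely, so [H+] = 0.00011 M.
pH = -log(0.00011) = 3.96

pH = 3.96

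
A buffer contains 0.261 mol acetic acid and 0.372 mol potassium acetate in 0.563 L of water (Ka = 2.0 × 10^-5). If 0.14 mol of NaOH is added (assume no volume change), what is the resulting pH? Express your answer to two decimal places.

pH = 5.33

After neutralization: n(CH3COOH) = 0.121 mol, n(CH3COO-) = 0.512 mol.
pKa = −log(2.0 × 10^-5) = 4.699
Henderson–Hasselbalch with mole ratio 0.512/0.121: pH = 4.699 + (+0.626)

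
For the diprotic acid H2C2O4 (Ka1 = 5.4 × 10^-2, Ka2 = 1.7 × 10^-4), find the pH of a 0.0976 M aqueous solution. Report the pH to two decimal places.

pH = 1.30

Since Ka1 ≫ Ka2, the first ionization dominates [H+].
Ka1 = x²/(0.0976 − x) = 5.4 × 10^-2
Solving the quadratic: x = (−Ka1 + √(Ka1² + 4·Ka1·C₀))/2 = 5.05 × 10^-2 M
pH = −log(5.05 × 10^-2) = 1.30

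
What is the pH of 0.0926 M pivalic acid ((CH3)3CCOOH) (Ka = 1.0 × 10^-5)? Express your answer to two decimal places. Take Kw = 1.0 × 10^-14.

pH = 3.02

(CH3)3CCOOH ⇌ (CH3)3CCOO- + H+
Ka = [H+]²/(0.0926 − [H+]) = 1.0 × 10^-5
Since Ka ≪ C₀, [H+] ≈ √(Ka·C₀) = 9.62 × 10^-4 M.
Check: 1% ionized — well under 5%, approximation valid.
pH = −log(9.62 × 10^-4) = 3.02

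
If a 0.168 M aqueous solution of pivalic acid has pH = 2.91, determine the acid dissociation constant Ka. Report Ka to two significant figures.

[H+] = 10^(-2.91) = 1.23 × 10^-3 M
At equilibrium [HA] = 0.168 − 1.23 × 10^-3 = 1.67 × 10^-1 M
Ka = [H+][A-]/[HA] = (1.23 × 10^-3)² / 1.67 × 10^-1 = 9.1 × 10^-6

Ka = 9.1 × 10^-6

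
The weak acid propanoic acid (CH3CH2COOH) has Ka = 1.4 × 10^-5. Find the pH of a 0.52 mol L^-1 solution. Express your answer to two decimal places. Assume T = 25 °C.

CH3CH2COOH ⇌ CH3CH2COO- + H+
From the ICE table, Ka = [H+]²/(0.52 − [H+]) = 1.4 × 10^-5.
Since Ka ≪ C₀, [H+] ≈ √(Ka·C₀) = 2.70 × 10^-3 M.
([H+]/C₀ = 0.52% < 5%, so the approximation holds.)
pH = −log[H+] = −log(2.70 × 10^-3) = 2.57

pH = 2.57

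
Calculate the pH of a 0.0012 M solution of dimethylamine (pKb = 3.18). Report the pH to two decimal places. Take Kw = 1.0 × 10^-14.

pH = 10.79

(CH3)2NH + H2O ⇌ (CH3)2NH2+ + OH-
Kb = 10^(−3.18) = 6.61 × 10^-4
Let x = [OH-] at equilibrium. Kb = x²/(0.0012 − x).
x is not negligible relative to C₀; solve x² + 0.000661·x − 7.93e-07 = 0.
x = (−Kb + √(Kb² + 4·Kb·C₀))/2 = 6.19 × 10^-4 M
pOH = 3.21, so pH = 14.00 − pOH = 10.79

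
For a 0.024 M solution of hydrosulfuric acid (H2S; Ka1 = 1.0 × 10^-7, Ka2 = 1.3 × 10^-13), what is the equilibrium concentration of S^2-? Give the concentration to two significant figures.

First ionization gives [H+] ≈ [HS-] = 4.90 × 10^-5 M.
Second step: Ka2 = [H+][S^2-]/[HS-] ≈ [S^2-] (since [H+] ≈ [HS-]).
So [S^2-] ≈ Ka2.

1.3 × 10^-13 M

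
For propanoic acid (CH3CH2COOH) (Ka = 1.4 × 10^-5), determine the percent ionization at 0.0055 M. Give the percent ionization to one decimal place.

CH3CH2COOH ⇌ CH3CH2COO- + H+; let x = [H+] at equilibrium.
Ka = x²/(C₀ − x); solving the quadratic gives x = 2.71 × 10^-4 M.
% ionization = x/C₀ × 100% = 2.71 × 10^-4/0.0055 × 100% = 4.9%

4.9%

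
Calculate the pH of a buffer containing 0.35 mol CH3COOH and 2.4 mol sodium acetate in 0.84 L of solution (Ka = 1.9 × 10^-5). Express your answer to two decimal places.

pKa = −log(1.9 × 10^-5) = 4.721
Using pH = pKa + log([base]/[acid]) with [base]/[acid] = 2.4/0.35:
pH = 4.721 + (+0.836) = 5.56

pH = 5.56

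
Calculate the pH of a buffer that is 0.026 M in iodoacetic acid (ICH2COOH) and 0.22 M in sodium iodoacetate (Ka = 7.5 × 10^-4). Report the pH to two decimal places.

pH = 4.05

pKa = −log(7.5 × 10^-4) = 3.125
Using pH = pKa + log([base]/[acid]) with [base]/[acid] = 0.22/0.026:
pH = 3.125 + (+0.927) = 4.05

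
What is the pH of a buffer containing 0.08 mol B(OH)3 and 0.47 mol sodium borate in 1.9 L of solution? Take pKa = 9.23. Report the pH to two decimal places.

Using pH = pKa + log([base]/[acid]) with [base]/[acid] = 0.47/0.08:
pH = 9.23 + (+0.769) = 10.00

pH = 10.00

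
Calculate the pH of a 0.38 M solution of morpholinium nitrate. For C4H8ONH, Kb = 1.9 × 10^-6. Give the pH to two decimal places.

pH = 4.35

C4H8ONH2+ is the conjugate acid of the weak base C4H8ONH.
Ka = Kw/Kb = 1.0×10^-14 / 1.9 × 10^-6 = 5.26 × 10^-9
From the ICE table, Ka = [H+]²/(0.38 − [H+]) = 5.26 × 10^-9.
Assume [H+] ≪ 0.38: [H+] ≈ √(5.26 × 10^-9 × 0.38) = 4.47 × 10^-5 M
([H+]/C₀ = 0.012% < 5%, so the approximation holds.)
pH = −log[H+] = −log(4.47 × 10^-5) = 4.35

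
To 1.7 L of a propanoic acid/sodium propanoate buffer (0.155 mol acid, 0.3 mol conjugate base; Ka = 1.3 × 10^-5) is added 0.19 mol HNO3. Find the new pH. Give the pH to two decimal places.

Added H+ converts CH3CH2COO- to CH3CH2COOH: CH3CH2COOH → 0.345 mol, CH3CH2COO- → 0.11 mol.
pKa = −log(1.3 × 10^-5) = 4.886
pH = pKa + log([A⁻]/[HA]) = 4.886 + log(0.11/0.345) = 4.886 -0.496

pH = 4.39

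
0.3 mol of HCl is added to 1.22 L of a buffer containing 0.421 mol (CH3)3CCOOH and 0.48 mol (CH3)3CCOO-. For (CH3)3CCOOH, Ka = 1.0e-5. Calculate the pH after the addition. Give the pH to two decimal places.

pH = 4.40

Added H+ converts (CH3)3CCOO- to (CH3)3CCOOH: (CH3)3CCOOH → 0.721 mol, (CH3)3CCOO- → 0.18 mol.
pKa = −log(1.0 × 10^-5) = 5.000
pH = pKa + log(n_(CH3)3CCOO-/n_(CH3)3CCOOH) = 5.000 + log(0.18/0.721) = 5.000 + (-0.603)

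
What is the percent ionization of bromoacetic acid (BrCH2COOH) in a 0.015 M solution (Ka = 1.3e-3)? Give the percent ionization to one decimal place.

BrCH2COOH ⇌ BrCH2COO- + H+; let x = [H+] at equilibrium.
Ka = x²/(C₀ − x); solving the quadratic gives x = 3.81 × 10^-3 M.
% ionization = x/C₀ × 100% = 3.81 × 10^-3/0.015 × 100% = 25.4%

25.4%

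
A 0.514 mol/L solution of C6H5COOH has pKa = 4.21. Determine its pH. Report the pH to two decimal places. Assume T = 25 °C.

pH = 2.25

C6H5COOH ⇌ C6H5COO- + H+
Ka = 10^(−4.21) = 6.17 × 10^-5
Ka = [H+]²/(0.514 − [H+]) = 6.17 × 10^-5
Since Ka ≪ C₀, [H+] ≈ √(Ka·C₀) = 5.63 × 10^-3 M.
pH = −log[H+] = −log(5.63 × 10^-3) = 2.25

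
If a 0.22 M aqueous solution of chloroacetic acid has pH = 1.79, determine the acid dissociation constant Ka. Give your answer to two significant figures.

Ka = 1.3 × 10^-3

[H+] = 10^(-1.79) = 1.62 × 10^-2 M
At equilibrium [HA] = 0.22 − 1.62 × 10^-2 = 2.04 × 10^-1 M
Ka = [H+][A-]/[HA] = (1.62 × 10^-2)² / 2.04 × 10^-1 = 1.3 × 10^-3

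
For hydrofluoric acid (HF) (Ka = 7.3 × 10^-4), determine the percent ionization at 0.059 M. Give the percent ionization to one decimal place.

10.5%

HF ⇌ F- + H+; let x = [H+] at equilibrium.
Ka = x²/(C₀ − x); solving the quadratic gives x = 6.21 × 10^-3 M.
% ionization = x/C₀ × 100% = 6.21 × 10^-3/0.059 × 100% = 10.5%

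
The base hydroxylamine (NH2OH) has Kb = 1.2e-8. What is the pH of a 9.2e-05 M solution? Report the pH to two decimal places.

pH = 8.02

NH2OH + H2O ⇌ NH3OH+ + OH-
Kb = [OH-]²/(9.2e-05 − [OH-]) = 1.2 × 10^-8
Neglecting [OH-] in the denominator: [OH-] = √(1.2 × 10^-8 × 9.2e-05) = 1.05 × 10^-6 M
pOH = 5.98, so pH = 14.00 − pOH = 8.02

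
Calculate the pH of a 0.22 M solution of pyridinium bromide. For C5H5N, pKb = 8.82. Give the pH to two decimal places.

C5H5NH+ is the conjugate acid of the weak base C5H5N.
Kb = 10^(−8.82) = 1.51 × 10^-9
Ka = Kw/Kb = 1.0×10^-14 / 1.51 × 10^-9 = 6.62 × 10^-6
Let x = [H+] at equilibrium. Ka = x²/(0.22 − x).
Assume x ≪ 0.22: x ≈ √(6.62 × 10^-6 × 0.22) = 1.21 × 10^-3 M
Check: 0.55% ionized — well under 5%, approximation valid.
pH = −log[H+] = −log(1.21 × 10^-3) = 2.92

pH = 2.92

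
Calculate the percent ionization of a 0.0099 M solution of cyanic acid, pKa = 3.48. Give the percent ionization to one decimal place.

16.7%

HOCN ⇌ OCN- + H+; let x = [H+] at equilibrium.
Ka = 10^(−3.48) = 3.31 × 10^-4
Solve x² + 0.000331x − 3.28e-06 = 0 → x = 1.65 × 10^-3 M
Fraction ionized = 1.65 × 10^-3 / 0.0099 = 0.1667 → 16.7%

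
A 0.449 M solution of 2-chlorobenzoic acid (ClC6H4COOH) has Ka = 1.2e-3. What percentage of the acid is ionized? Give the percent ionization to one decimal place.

ClC6H4COOH ⇌ ClC6H4COO- + H+; let x = [H+] at equilibrium.
Ka = x²/(C₀ − x); solving the quadratic gives x = 2.26 × 10^-2 M.
Fraction ionized = 2.26 × 10^-2 / 0.449 = 0.0503 → 5.0%

5.0%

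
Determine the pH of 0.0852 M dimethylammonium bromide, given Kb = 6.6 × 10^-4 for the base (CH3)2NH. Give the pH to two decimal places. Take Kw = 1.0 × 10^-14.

(CH3)2NH2+ is the conjugate acid of the weak base (CH3)2NH.
Ka = Kw/Kb = 1.0×10^-14 / 6.6 × 10^-4 = 1.52 × 10^-11
From the ICE table, Ka = [H+]²/(0.0852 − [H+]) = 1.52 × 10^-11.
Since Ka ≪ C₀, [H+] ≈ √(Ka·C₀) = 1.14 × 10^-6 M.
([H+]/C₀ = 0.0013% < 5%, so the approximation holds.)
pH = −log[H+] = −log(1.14 × 10^-6) = 5.94

pH = 5.94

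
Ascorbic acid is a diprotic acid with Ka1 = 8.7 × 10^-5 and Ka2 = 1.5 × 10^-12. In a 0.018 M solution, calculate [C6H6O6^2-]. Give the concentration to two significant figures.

First ionization gives [H+] ≈ [HC6H6O6-] = 1.21 × 10^-3 M.
Second step: Ka2 = [H+][C6H6O6^2-]/[HC6H6O6-] ≈ [C6H6O6^2-] (since [H+] ≈ [HC6H6O6-]).
So [C6H6O6^2-] ≈ Ka2.

1.5 × 10^-12 M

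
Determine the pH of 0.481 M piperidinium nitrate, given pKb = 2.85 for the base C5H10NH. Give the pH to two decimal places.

pH = 5.73

C5H10NH2+ is the conjugate acid of the weak base C5H10NH.
Kb = 10^(−2.85) = 1.41 × 10^-3
Ka = Kw/Kb = 1.0×10^-14 / 1.41 × 10^-3 = 7.09 × 10^-12
From the ICE table, Ka = x²/(0.481 − x) = 7.09 × 10^-12.
Since Ka ≪ C₀, x ≈ √(Ka·C₀) = 1.85 × 10^-6 M.
(x/C₀ = 0.00038% < 5%, so the approximation holds.)
pH = −log(1.85 × 10^-6) = 5.73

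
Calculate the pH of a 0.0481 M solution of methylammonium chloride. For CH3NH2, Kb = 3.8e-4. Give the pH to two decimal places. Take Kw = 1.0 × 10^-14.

pH = 5.95

CH3NH3+ is the conjugate acid of the weak base CH3NH2.
Ka = Kw/Kb = 1.0×10^-14 / 3.8 × 10^-4 = 2.63 × 10^-11
From the ICE table, Ka = [H+]²/(0.0481 − [H+]) = 2.63 × 10^-11.
Since Ka ≪ C₀, [H+] ≈ √(Ka·C₀) = 1.12 × 10^-6 M.
pH = −log[H+] = −log(1.12 × 10^-6) = 5.95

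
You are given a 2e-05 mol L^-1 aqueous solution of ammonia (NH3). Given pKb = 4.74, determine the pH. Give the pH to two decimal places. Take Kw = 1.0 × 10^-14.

pH = 9.08

NH3 + H2O ⇌ NH4+ + OH-
Kb = 10^(−4.74) = 1.82 × 10^-5
From the ICE table, Kb = x²/(2e-05 − x) = 1.82 × 10^-5.
The 5% rule fails; solving x² + Kb·x − Kb·C₀ = 0 exactly:
x = (−Kb + √(Kb² + 4·Kb·C₀))/2 = 1.20 × 10^-5 M
pOH = 4.92, so pH = 14.00 − pOH = 9.08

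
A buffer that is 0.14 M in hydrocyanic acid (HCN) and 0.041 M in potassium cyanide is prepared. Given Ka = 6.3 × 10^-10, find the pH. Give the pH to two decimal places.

pH = 8.67

pKa = −log(6.3 × 10^-10) = 9.201
Henderson–Hasselbalch: pH = pKa + log([CN-]/[HCN]) = 9.201 + log(0.041/0.14)
pH = 9.201 + (-0.533) = 8.67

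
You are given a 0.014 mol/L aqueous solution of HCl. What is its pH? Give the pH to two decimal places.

HCl is a strong acid and dissociates completely, so [H+] = 0.014 M.
pH = -log(0.014) = 1.85

pH = 1.85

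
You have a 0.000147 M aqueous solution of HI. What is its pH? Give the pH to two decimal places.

HI is a strong acid and dissociates completely, so [H+] = 0.000147 M.
pH = -log(0.000147) = 3.83

pH = 3.83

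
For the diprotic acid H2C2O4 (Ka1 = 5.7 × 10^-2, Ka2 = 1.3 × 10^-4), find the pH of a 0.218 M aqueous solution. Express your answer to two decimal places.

pH = 1.06

Since Ka1 ≫ Ka2, the first ionization dominates [H+].
Ka1 = x²/(0.218 − x) = 5.7 × 10^-2
Solving the quadratic: x = (−Ka1 + √(Ka1² + 4·Ka1·C₀))/2 = 8.66 × 10^-2 M
pH = −log(8.66 × 10^-2) = 1.06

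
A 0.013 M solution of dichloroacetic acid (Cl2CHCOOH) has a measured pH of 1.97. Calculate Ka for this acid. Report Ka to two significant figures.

[H+] = 10^(-1.97) = 1.07 × 10^-2 M
At equilibrium [HA] = 0.013 − 1.07 × 10^-2 = 2.30 × 10^-3 M
Ka = [H+][A-]/[HA] = (1.07 × 10^-2)² / 2.30 × 10^-3 = 5.0 × 10^-2

Ka = 5.0 × 10^-2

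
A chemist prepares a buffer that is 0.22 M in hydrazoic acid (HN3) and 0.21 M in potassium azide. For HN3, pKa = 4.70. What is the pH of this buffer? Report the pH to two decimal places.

pH = 4.68

pH = pKa + log([A⁻]/[HA]) = 4.70 + log(0.21/0.22)
pH = 4.70 + (-0.020) = 4.68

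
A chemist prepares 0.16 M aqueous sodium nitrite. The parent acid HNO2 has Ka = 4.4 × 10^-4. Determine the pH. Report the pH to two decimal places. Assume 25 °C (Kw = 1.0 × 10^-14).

NO2- is the conjugate base of the weak acid HNO2.
Kb = Kw/Ka = 1.0×10^-14 / 4.4 × 10^-4 = 2.27 × 10^-11
Let x = [OH-] at equilibrium. Kb = x²/(0.16 − x).
Assume x ≪ 0.16: x ≈ √(2.27 × 10^-11 × 0.16) = 1.91 × 10^-6 M
(x/C₀ = 0.0012% < 5%, so the approximation holds.)
pOH = 5.72, so pH = 14.00 − pOH = 8.28

pH = 8.28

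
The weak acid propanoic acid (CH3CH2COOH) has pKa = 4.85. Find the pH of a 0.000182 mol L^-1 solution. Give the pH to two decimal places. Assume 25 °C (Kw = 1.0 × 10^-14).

CH3CH2COOH ⇌ CH3CH2COO- + H+
Ka = 10^(−4.85) = 1.41 × 10^-5
Let x = [H+] at equilibrium. Ka = x²/(0.000182 − x).
The 5% rule fails; solving x² + Ka·x − Ka·C₀ = 0 exactly:
x = (−Ka + √(Ka² + 4·Ka·C₀))/2 = 4.41 × 10^-5 M
pH = −log[H+] = −log(4.41 × 10^-5) = 4.36

pH = 4.36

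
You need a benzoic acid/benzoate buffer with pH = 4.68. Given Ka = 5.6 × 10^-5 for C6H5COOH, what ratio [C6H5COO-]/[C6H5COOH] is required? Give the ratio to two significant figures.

pKa = -log(5.6 × 10^-5) = 4.252
pH = pKa + log(r) ⇒ log(r) = 4.68 − 4.252 = +0.428
r = [C6H5COO-]/[C6H5COOH] = 10^(+0.428) = 2.68

ratio = 2.7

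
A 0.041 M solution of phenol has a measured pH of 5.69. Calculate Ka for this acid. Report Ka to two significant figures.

[H+] = 10^(-5.69) = 2.04 × 10^-6 M
At equilibrium [HA] = 0.041 − 2.04 × 10^-6 = 4.10 × 10^-2 M
Ka = [H+][A-]/[HA] = (2.04 × 10^-6)² / 4.10 × 10^-2 = 1.0 × 10^-10

Ka = 1.0 × 10^-10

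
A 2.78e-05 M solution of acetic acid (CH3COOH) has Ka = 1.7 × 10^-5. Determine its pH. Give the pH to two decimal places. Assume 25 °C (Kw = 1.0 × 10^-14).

pH = 4.83

CH3COOH ⇌ CH3COO- + H+
From the ICE table, Ka = x²/(2.78e-05 − x) = 1.7 × 10^-5.
x is not negligible relative to C₀; solve x² + 1.7e-05·x − 4.73e-10 = 0.
x = [−1.7e-05 + √(1.7e-05² + 1.89e-09)]/2 = 1.48 × 10^-5 M
pH = −log[H+] = −log(1.48 × 10^-5) = 4.83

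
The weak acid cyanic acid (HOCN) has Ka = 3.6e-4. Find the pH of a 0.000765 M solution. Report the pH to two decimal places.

pH = 3.43

HOCN ⇌ OCN- + H+
Ka = [H+]²/(0.000765 − [H+]) = 3.6 × 10^-4
[H+] is not negligible relative to C₀; solve [H+]² + 0.00036·[H+] − 2.75e-07 = 0.
[H+] = [−0.00036 + √(0.00036² + 1.1e-06)]/2 = 3.75 × 10^-4 M
pH = −log(3.75 × 10^-4) = 3.43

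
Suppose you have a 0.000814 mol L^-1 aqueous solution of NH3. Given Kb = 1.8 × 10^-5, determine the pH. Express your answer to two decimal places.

NH3 + H2O ⇌ NH4+ + OH-
From the ICE table, Kb = [OH-]²/(0.000814 − [OH-]) = 1.8 × 10^-5.
Here C₀/Kb ≈ 45.2, so the small-[OH-] approximation fails. Use the quadratic:
[OH-] = [−1.8e-05 + √(1.8e-05² + 5.86e-08)]/2 = 1.12 × 10^-4 M
pOH = −log(1.12 × 10^-4) = 3.95; pH = 14.00 − 3.95 = 10.05

pH = 10.05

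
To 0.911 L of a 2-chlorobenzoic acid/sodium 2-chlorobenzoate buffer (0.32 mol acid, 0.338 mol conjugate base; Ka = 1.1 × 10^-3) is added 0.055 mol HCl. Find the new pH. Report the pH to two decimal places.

pH = 2.84

Added H+ converts ClC6H4COO- to ClC6H4COOH: ClC6H4COOH → 0.375 mol, ClC6H4COO- → 0.283 mol.
pKa = −log(1.1 × 10^-3) = 2.959
pH = pKa + log([A⁻]/[HA]) = 2.959 + log(0.283/0.375) = 2.959 -0.122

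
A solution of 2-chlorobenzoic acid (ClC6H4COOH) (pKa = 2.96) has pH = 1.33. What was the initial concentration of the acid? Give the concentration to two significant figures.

C₀ = 2.0 M

[H+] = 10^(-1.33) = 4.68 × 10^-2 M = x
Ka = 10^(−2.96) = 1.10 × 10^-3
Ka = x²/(C₀ − x) ⇒ C₀ = x + x²/Ka
C₀ = 4.68 × 10^-2 + (4.68 × 10^-2)²/(1.10 × 10^-3) = 2.04 M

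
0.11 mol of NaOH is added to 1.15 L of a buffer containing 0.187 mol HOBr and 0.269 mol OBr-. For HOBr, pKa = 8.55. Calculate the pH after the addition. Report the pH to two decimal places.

After neutralization: n(HOBr) = 0.077 mol, n(OBr-) = 0.379 mol.
Henderson–Hasselbalch with mole ratio 0.379/0.077: pH = 8.55 + (+0.692)

pH = 9.24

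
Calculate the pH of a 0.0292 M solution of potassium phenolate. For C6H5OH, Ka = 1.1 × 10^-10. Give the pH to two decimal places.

pH = 11.20

C6H5O- is the conjugate base of the weak acid C6H5OH.
Kb = Kw/Ka = 1.0×10^-14 / 1.1 × 10^-10 = 9.09 × 10^-5
From the ICE table, Kb = x²/(0.0292 − x) = 9.09 × 10^-5.
x is not negligible relative to C₀; solve x² + 9.09e-05·x − 2.65e-06 = 0.
x = (−Kb + √(Kb² + 4·Kb·C₀))/2 = 1.58 × 10^-3 M
pOH = −log(1.58 × 10^-3) = 2.80; pH = 14.00 − 2.80 = 11.20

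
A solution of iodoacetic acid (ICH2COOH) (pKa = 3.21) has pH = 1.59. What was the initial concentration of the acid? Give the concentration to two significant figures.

[H+] = 10^(-1.59) = 2.57 × 10^-2 M = x
Ka = 10^(−3.21) = 6.17 × 10^-4
Ka = x²/(C₀ − x) ⇒ C₀ = x + x²/Ka
C₀ = 2.57 × 10^-2 + (2.57 × 10^-2)²/(6.17 × 10^-4) = 1.10 M

C₀ = 1.1 M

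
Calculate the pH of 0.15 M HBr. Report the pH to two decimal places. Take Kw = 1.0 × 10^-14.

pH = 0.82

HBr is a strong acid and dissociates completely, so [H+] = 0.15 M.
pH = -log(0.15) = 0.82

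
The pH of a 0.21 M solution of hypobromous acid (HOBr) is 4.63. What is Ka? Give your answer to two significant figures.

[H+] = 10^(-4.63) = 2.34 × 10^-5 M
At equilibrium [HA] = 0.21 − 2.34 × 10^-5 = 2.10 × 10^-1 M
Ka = [H+][A-]/[HA] = (2.34 × 10^-5)² / 2.10 × 10^-1 = 2.6 × 10^-9

Ka = 2.6 × 10^-9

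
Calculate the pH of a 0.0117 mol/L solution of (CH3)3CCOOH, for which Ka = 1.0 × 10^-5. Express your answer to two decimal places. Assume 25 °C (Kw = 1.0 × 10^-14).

pH = 3.47

(CH3)3CCOOH ⇌ (CH3)3CCOO- + H+
Let x = [H+] at equilibrium. Ka = x²/(0.0117 − x).
Assume x ≪ 0.0117: x ≈ √(1.0 × 10^-5 × 0.0117) = 3.42 × 10^-4 M
pH = −log[H+] = −log(3.42 × 10^-4) = 3.47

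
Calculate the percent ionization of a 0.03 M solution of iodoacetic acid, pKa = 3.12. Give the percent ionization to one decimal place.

14.7%

ICH2COOH ⇌ ICH2COO- + H+; let x = [H+] at equilibrium.
Ka = 10^(−3.12) = 7.59 × 10^-4
Ka = x²/(C₀ − x); solving the quadratic gives x = 4.41 × 10^-3 M.
% ionization = x/C₀ × 100% = 4.41 × 10^-3/0.03 × 100% = 14.7%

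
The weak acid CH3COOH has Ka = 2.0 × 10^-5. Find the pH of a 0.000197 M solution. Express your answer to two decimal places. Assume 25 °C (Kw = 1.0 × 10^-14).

pH = 4.27

CH3COOH ⇌ CH3COO- + H+
Ka = [H+]²/(0.000197 − [H+]) = 2.0 × 10^-5
The 5% rule fails; solving [H+]² + Ka·[H+] − Ka·C₀ = 0 exactly:
[H+] = (−Ka + √(Ka² + 4·Ka·C₀))/2 = 5.36 × 10^-5 M
pH = −log[H+] = −log(5.36 × 10^-5) = 4.27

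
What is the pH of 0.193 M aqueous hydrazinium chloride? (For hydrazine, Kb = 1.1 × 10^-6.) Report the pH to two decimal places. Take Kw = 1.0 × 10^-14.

N2H5+ is the conjugate acid of the weak base N2H4.
Ka = Kw/Kb = 1.0×10^-14 / 1.1 × 10^-6 = 9.09 × 10^-9
From the ICE table, Ka = [H+]²/(0.193 − [H+]) = 9.09 × 10^-9.
Assume [H+] ≪ 0.193: [H+] ≈ √(9.09 × 10^-9 × 0.193) = 4.19 × 10^-5 M
Check: 0.022% ionized — well under 5%, approximation valid.
pH = −log(4.19 × 10^-5) = 4.38

pH = 4.38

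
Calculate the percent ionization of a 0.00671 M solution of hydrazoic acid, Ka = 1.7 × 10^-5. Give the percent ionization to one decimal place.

4.9%

HN3 ⇌ N3- + H+; let x = [H+] at equilibrium.
Solve x² + 1.7e-05x − 1.14e-07 = 0 → x = 3.29 × 10^-4 M
Fraction ionized = 3.29 × 10^-4 / 0.00671 = 0.0490 → 4.9%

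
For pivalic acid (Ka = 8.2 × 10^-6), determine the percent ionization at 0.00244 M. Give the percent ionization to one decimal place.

(CH3)3CCOOH ⇌ (CH3)3CCOO- + H+; let x = [H+] at equilibrium.
Solve x² + 8.2e-06x − 2e-08 = 0 → x = 1.37 × 10^-4 M
Fraction ionized = 1.37 × 10^-4 / 0.00244 = 0.0561 → 5.6%

5.6%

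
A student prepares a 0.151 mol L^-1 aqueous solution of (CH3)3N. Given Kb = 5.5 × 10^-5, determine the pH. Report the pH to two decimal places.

pH = 11.46

(CH3)3N + H2O ⇌ (CH3)3NH+ + OH-
From the ICE table, Kb = [OH-]²/(0.151 − [OH-]) = 5.5 × 10^-5.
Since Kb ≪ C₀, [OH-] ≈ √(Kb·C₀) = 2.88 × 10^-3 M.
pOH = −log(2.88 × 10^-3) = 2.54; pH = 14.00 − 2.54 = 11.46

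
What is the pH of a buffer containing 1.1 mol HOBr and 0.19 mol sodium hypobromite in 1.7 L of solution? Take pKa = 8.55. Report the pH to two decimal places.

pH = 7.79

Henderson–Hasselbalch: pH = pKa + log([OBr-]/[HOBr]) = 8.55 + log(0.19/1.1)
pH = 8.55 + (-0.763) = 7.79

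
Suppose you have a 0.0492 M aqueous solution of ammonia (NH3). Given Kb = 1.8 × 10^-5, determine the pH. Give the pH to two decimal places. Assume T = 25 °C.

NH3 + H2O ⇌ NH4+ + OH-
Let x = [OH-] at equilibrium. Kb = x²/(0.0492 − x).
Assume x ≪ 0.0492: x ≈ √(1.8 × 10^-5 × 0.0492) = 9.41 × 10^-4 M
pOH = −log(9.41 × 10^-4) = 3.03; pH = 14.00 − 3.03 = 10.97

pH = 10.97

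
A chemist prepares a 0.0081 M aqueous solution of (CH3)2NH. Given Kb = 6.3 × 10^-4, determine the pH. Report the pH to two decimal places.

(CH3)2NH + H2O ⇌ (CH3)2NH2+ + OH-
Kb = x²/(0.0081 − x) = 6.3 × 10^-4
x is not negligible relative to C₀; solve x² + 0.00063·x − 5.1e-06 = 0.
x = [−0.00063 + √(0.00063² + 2.04e-05)]/2 = 1.97 × 10^-3 M
pOH = −log(1.97 × 10^-3) = 2.71; pH = 14.00 − 2.71 = 11.29

pH = 11.29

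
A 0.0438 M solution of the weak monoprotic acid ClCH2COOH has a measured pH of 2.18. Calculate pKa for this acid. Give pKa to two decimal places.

pKa = 2.93

[H+] = 10^(-2.18) = 6.61 × 10^-3 M
At equilibrium [HA] = 0.0438 − 6.61 × 10^-3 = 3.72 × 10^-2 M
Ka = [H+][A-]/[HA] = (6.61 × 10^-3)² / 3.72 × 10^-2 = 1.17 × 10^-3
pKa = -log(1.17 × 10^-3) = 2.93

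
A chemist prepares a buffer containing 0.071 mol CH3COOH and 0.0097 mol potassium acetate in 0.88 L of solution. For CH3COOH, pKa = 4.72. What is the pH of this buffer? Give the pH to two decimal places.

pH = pKa + log([A⁻]/[HA]) = 4.72 + log(0.0097/0.071)
pH = 4.72 + (-0.864) = 3.86

pH = 3.86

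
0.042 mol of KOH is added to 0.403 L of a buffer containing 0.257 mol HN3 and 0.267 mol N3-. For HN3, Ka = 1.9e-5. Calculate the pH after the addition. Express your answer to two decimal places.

pH = 4.88

After neutralization: n(HN3) = 0.215 mol, n(N3-) = 0.309 mol.
pKa = −log(1.9 × 10^-5) = 4.721
pH = pKa + log(n_N3-/n_HN3) = 4.721 + log(0.309/0.215) = 4.721 + (+0.158)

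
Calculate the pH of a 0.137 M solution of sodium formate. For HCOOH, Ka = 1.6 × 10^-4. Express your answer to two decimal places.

pH = 8.47

HCOO- is the conjugate base of the weak acid HCOOH.
Kb = Kw/Ka = 1.0×10^-14 / 1.6 × 10^-4 = 6.25 × 10^-11
Kb = [OH-]²/(0.137 − [OH-]) = 6.25 × 10^-11
Assume [OH-] ≪ 0.137: [OH-] ≈ √(6.25 × 10^-11 × 0.137) = 2.93 × 10^-6 M
([OH-]/C₀ = 0.0021% < 5%, so the approximation holds.)
pOH = 5.53, so pH = 14.00 − pOH = 8.47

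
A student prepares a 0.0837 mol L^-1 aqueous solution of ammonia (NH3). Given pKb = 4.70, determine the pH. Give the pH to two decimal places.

pH = 11.11

NH3 + H2O ⇌ NH4+ + OH-
Kb = 10^(−4.70) = 2.00 × 10^-5
Kb = x²/(0.0837 − x) = 2.00 × 10^-5
Assume x ≪ 0.0837: x ≈ √(2.00 × 10^-5 × 0.0837) = 1.29 × 10^-3 M
pOH = −log(1.29 × 10^-3) = 2.89; pH = 14.00 − 2.89 = 11.11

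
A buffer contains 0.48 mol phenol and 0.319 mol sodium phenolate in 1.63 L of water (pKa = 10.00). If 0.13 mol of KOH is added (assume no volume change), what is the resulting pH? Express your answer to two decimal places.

pH = 10.11

After neutralization: n(C6H5OH) = 0.35 mol, n(C6H5O-) = 0.449 mol.
pH = pKa + log(n_C6H5O-/n_C6H5OH) = 10.00 + log(0.449/0.35) = 10.00 + (+0.108)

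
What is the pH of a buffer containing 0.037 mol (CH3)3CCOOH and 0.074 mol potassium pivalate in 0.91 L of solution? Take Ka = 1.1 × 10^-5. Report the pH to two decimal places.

pH = 5.26

pKa = −log(1.1 × 10^-5) = 4.959
Henderson–Hasselbalch: pH = pKa + log([(CH3)3CCOO-]/[(CH3)3CCOOH]) = 4.959 + log(0.074/0.037)
pH = 4.959 + (+0.301) = 5.26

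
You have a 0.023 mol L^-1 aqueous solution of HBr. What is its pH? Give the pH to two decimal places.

HBr is a strong acid and dissociates completely, so [H+] = 0.023 M.
pH = -log(0.023) = 1.64

pH = 1.64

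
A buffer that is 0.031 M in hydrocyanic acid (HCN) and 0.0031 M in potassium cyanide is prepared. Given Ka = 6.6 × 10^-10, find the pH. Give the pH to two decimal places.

pKa = −log(6.6 × 10^-10) = 9.180
Henderson–Hasselbalch: pH = pKa + log([CN-]/[HCN]) = 9.180 + log(0.0031/0.031)
pH = 9.180 + (-1.000) = 8.18

pH = 8.18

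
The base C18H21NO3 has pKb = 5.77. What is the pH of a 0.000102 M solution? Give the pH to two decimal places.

C18H21NO3 + H2O ⇌ C18H22NO3+ + OH-
Kb = 10^(−5.77) = 1.70 × 10^-6
From the ICE table, Kb = x²/(0.000102 − x) = 1.70 × 10^-6.
Here C₀/Kb ≈ 60, so the small-x approximation fails. Use the quadratic:
x = [−1.7e-06 + √(1.7e-06² + 6.94e-10)]/2 = 1.23 × 10^-5 M
pOH = 4.91, so pH = 14.00 − pOH = 9.09

pH = 9.09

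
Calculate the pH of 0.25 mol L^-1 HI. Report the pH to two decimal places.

HI is a strong acid and dissociates completely, so [H+] = 0.25 M.
pH = -log(0.25) = 0.60

pH = 0.60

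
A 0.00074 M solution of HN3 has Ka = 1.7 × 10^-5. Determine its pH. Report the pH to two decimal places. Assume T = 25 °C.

HN3 ⇌ N3- + H+
Let x = [H+] at equilibrium. Ka = x²/(0.00074 − x).
The 5% rule fails; solving x² + Ka·x − Ka·C₀ = 0 exactly:
x = [−1.7e-05 + √(1.7e-05² + 5.03e-08)]/2 = 1.04 × 10^-4 M
pH = −log(1.04 × 10^-4) = 3.98

pH = 3.98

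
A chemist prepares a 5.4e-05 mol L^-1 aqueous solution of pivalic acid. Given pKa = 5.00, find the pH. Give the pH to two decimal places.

pH = 4.73

(CH3)3CCOOH ⇌ (CH3)3CCOO- + H+
Ka = 10^(−5.00) = 1.00 × 10^-5
From the ICE table, Ka = [H+]²/(5.4e-05 − [H+]) = 1.00 × 10^-5.
The 5% rule fails; solving [H+]² + Ka·[H+] − Ka·C₀ = 0 exactly:
[H+] = (−Ka + √(Ka² + 4·Ka·C₀))/2 = 1.88 × 10^-5 M
pH = −log[H+] = −log(1.88 × 10^-5) = 4.73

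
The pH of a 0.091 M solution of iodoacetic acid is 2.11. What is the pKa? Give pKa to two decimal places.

pKa = 3.14

[H+] = 10^(-2.11) = 7.76 × 10^-3 M
At equilibrium [HA] = 0.091 − 7.76 × 10^-3 = 8.32 × 10^-2 M
Ka = [H+][A-]/[HA] = (7.76 × 10^-3)² / 8.32 × 10^-2 = 7.24 × 10^-4
pKa = -log(7.24 × 10^-4) = 3.14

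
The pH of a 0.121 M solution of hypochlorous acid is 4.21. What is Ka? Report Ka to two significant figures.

Ka = 3.1 × 10^-8

[H+] = 10^(-4.21) = 6.17 × 10^-5 M
At equilibrium [HA] = 0.121 − 6.17 × 10^-5 = 1.21 × 10^-1 M
Ka = [H+][A-]/[HA] = (6.17 × 10^-5)² / 1.21 × 10^-1 = 3.1 × 10^-8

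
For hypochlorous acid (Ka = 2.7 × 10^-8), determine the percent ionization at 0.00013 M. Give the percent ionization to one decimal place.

HOCl ⇌ OCl- + H+; let x = [H+] at equilibrium.
x ≈ √(Ka·C₀) = √(2.7 × 10^-8 × 0.00013) = 1.87 × 10^-6 M
Fraction ionized = 1.87 × 10^-6 / 0.00013 = 0.0144 → 1.4%

1.4%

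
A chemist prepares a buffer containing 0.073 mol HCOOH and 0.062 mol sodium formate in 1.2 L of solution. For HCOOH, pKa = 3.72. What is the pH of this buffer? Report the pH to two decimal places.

pH = pKa + log([A⁻]/[HA]) = 3.72 + log(0.062/0.073)
pH = 3.72 + (-0.071) = 3.65

pH = 3.65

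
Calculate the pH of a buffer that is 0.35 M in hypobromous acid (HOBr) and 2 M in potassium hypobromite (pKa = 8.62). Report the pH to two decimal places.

pH = 9.38

pH = pKa + log([A⁻]/[HA]) = 8.62 + log(2/0.35)
pH = 8.62 + (+0.757) = 9.38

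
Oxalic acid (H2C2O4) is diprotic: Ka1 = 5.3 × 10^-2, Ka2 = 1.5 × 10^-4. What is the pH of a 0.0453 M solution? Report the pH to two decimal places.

pH = 1.53

Since Ka1 ≫ Ka2, the first ionization dominates [H+].
Ka1 = x²/(0.0453 − x) = 5.3 × 10^-2
Solving the quadratic: x = (−Ka1 + √(Ka1² + 4·Ka1·C₀))/2 = 2.92 × 10^-2 M
pH = −log(2.92 × 10^-2) = 1.53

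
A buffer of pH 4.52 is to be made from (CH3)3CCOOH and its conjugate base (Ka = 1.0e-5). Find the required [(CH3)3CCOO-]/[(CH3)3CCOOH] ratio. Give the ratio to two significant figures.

pKa = -log(1.0 × 10^-5) = 5.000
pH = pKa + log(r) ⇒ log(r) = 4.52 − 5.000 = -0.480
r = [(CH3)3CCOO-]/[(CH3)3CCOOH] = 10^(-0.480) = 0.331

ratio = 0.33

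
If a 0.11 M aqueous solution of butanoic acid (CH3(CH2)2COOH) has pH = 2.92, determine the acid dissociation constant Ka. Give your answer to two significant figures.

[H+] = 10^(-2.92) = 1.20 × 10^-3 M
At equilibrium [HA] = 0.11 − 1.20 × 10^-3 = 1.09 × 10^-1 M
Ka = [H+][A-]/[HA] = (1.20 × 10^-3)² / 1.09 × 10^-1 = 1.3 × 10^-5

Ka = 1.3 × 10^-5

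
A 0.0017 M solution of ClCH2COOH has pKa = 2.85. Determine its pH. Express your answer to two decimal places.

ClCH2COOH ⇌ ClCH2COO- + H+
Ka = 10^(−2.85) = 1.41 × 10^-3
Ka = [H+]²/(0.0017 − [H+]) = 1.41 × 10^-3
Here C₀/Ka ≈ 1.21, so the small-[H+] approximation fails. Use the quadratic:
[H+] = [−0.00141 + √(0.00141² + 9.59e-06)]/2 = 9.96 × 10^-4 M
pH = −log[H+] = −log(9.96 × 10^-4) = 3.00

pH = 3.00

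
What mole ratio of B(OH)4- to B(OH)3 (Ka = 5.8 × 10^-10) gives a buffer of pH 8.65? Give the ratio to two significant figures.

ratio = 0.26

pKa = -log(5.8 × 10^-10) = 9.237
pH = pKa + log(r) ⇒ log(r) = 8.65 − 9.237 = -0.587
r = [B(OH)4-]/[B(OH)3] = 10^(-0.587) = 0.259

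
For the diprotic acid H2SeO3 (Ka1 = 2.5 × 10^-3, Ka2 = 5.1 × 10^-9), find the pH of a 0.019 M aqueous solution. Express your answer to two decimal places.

pH = 2.24

Ka1 ≫ Ka2, so treat the first dissociation as the only significant source of H+.
Ka1 = x²/(0.019 − x) = 2.5 × 10^-3
Solving the quadratic: x = (−Ka1 + √(Ka1² + 4·Ka1·C₀))/2 = 5.75 × 10^-3 M
pH = −log(5.75 × 10^-3) = 2.24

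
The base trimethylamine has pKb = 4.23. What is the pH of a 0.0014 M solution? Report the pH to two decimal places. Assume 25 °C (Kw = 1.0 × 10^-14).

(CH3)3N + H2O ⇌ (CH3)3NH+ + OH-
Kb = 10^(−4.23) = 5.89 × 10^-5
Kb = [OH-]²/(0.0014 − [OH-]) = 5.89 × 10^-5
The 5% rule fails; solving [OH-]² + Kb·[OH-] − Kb·C₀ = 0 exactly:
[OH-] = (−Kb + √(Kb² + 4·Kb·C₀))/2 = 2.59 × 10^-4 M
pOH = 3.59, so pH = 14.00 − pOH = 10.41

pH = 10.41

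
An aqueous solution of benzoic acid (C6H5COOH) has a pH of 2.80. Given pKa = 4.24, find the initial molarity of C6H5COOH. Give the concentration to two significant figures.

[H+] = 10^(-2.80) = 1.58 × 10^-3 M = x
Ka = 10^(−4.24) = 5.75 × 10^-5
Ka = x²/(C₀ − x) ⇒ C₀ = x + x²/Ka
C₀ = 1.58 × 10^-3 + (1.58 × 10^-3)²/(5.75 × 10^-5) = 4.50 × 10^-2 M

C₀ = 4.5 × 10^-2 M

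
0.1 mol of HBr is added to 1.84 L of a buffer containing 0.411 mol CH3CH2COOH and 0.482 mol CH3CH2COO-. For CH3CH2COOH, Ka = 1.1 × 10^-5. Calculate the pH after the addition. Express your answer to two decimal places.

pH = 4.83

After neutralization: n(CH3CH2COOH) = 0.511 mol, n(CH3CH2COO-) = 0.382 mol.
pKa = −log(1.1 × 10^-5) = 4.959
Henderson–Hasselbalch with mole ratio 0.382/0.511: pH = 4.959 + (-0.126)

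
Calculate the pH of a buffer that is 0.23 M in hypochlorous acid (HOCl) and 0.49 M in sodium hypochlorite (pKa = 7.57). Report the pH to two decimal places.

Henderson–Hasselbalch: pH = pKa + log([OCl-]/[HOCl]) = 7.57 + log(0.49/0.23)
pH = 7.57 + (+0.328) = 7.90

pH = 7.90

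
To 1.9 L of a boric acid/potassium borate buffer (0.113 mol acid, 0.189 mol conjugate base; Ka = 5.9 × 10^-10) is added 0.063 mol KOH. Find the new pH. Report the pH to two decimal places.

After neutralization: n(B(OH)3) = 0.05 mol, n(B(OH)4-) = 0.252 mol.
pKa = −log(5.9 × 10^-10) = 9.229
Henderson–Hasselbalch with mole ratio 0.252/0.05: pH = 9.229 + (+0.702)

pH = 9.93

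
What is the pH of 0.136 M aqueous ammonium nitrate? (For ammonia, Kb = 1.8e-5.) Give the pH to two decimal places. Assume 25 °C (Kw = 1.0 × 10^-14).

pH = 5.06

NH4+ is the conjugate acid of the weak base NH3.
Ka = Kw/Kb = 1.0×10^-14 / 1.8 × 10^-5 = 5.56 × 10^-10
From the ICE table, Ka = [H+]²/(0.136 − [H+]) = 5.56 × 10^-10.
Assume [H+] ≪ 0.136: [H+] ≈ √(5.56 × 10^-10 × 0.136) = 8.70 × 10^-6 M
Check: 0.0064% ionized — well under 5%, approximation valid.
pH = −log[H+] = −log(8.70 × 10^-6) = 5.06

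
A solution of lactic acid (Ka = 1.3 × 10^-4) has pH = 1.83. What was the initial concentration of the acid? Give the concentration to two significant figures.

[H+] = 10^(-1.83) = 1.48 × 10^-2 M = x
Ka = x²/(C₀ − x) ⇒ C₀ = x + x²/Ka
C₀ = 1.48 × 10^-2 + (1.48 × 10^-2)²/(1.3 × 10^-4) = 1.70 M

C₀ = 1.7 M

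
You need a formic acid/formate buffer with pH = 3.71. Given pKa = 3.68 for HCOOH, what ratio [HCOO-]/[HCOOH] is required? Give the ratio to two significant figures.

ratio = 1.1

pH = pKa + log(r) ⇒ log(r) = 3.71 − 3.68 = +0.03
r = [HCOO-]/[HCOOH] = 10^(+0.03) = 1.07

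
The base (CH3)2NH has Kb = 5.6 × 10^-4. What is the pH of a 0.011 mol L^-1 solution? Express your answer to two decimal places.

pH = 11.35

(CH3)2NH + H2O ⇌ (CH3)2NH2+ + OH-
Kb = [OH-]²/(0.011 − [OH-]) = 5.6 × 10^-4
[OH-] is not negligible relative to C₀; solve [OH-]² + 0.00056·[OH-] − 6.16e-06 = 0.
[OH-] = [−0.00056 + √(0.00056² + 2.46e-05)]/2 = 2.22 × 10^-3 M
pOH = 2.65, so pH = 14.00 − pOH = 11.35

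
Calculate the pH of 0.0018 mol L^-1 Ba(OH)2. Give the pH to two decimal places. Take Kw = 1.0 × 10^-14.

pH = 11.56

Ba(OH)2 is a strong base (each formula unit releases 2 OH-); [OH-] = 0.0036 M.
pOH = -log(0.0036) = 2.44
pH = 14.00 - 2.44 = 11.56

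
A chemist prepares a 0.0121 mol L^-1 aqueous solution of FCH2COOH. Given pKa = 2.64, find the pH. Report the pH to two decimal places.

FCH2COOH ⇌ FCH2COO- + H+
Ka = 10^(−2.64) = 2.29 × 10^-3
Ka = [H+]²/(0.0121 − [H+]) = 2.29 × 10^-3
The 5% rule fails; solving [H+]² + Ka·[H+] − Ka·C₀ = 0 exactly:
[H+] = (−Ka + √(Ka² + 4·Ka·C₀))/2 = 4.24 × 10^-3 M
pH = −log[H+] = −log(4.24 × 10^-3) = 2.37

pH = 2.37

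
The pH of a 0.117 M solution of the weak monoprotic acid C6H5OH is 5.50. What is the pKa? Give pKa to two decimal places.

pKa = 10.07

[H+] = 10^(-5.50) = 3.16 × 10^-6 M
At equilibrium [HA] = 0.117 − 3.16 × 10^-6 = 1.17 × 10^-1 M
Ka = [H+][A-]/[HA] = (3.16 × 10^-6)² / 1.17 × 10^-1 = 8.53 × 10^-11
pKa = -log(8.53 × 10^-11) = 10.07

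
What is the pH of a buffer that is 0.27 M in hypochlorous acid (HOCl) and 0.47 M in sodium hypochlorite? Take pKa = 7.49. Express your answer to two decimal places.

pH = 7.73

Using pH = pKa + log([base]/[acid]) with [base]/[acid] = 0.47/0.27:
pH = 7.49 + (+0.241) = 7.73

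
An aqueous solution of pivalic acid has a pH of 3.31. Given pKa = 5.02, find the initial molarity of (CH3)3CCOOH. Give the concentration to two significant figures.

C₀ = 2.6 × 10^-2 M

[H+] = 10^(-3.31) = 4.90 × 10^-4 M = x
Ka = 10^(−5.02) = 9.55 × 10^-6
Ka = x²/(C₀ − x) ⇒ C₀ = x + x²/Ka
C₀ = 4.90 × 10^-4 + (4.90 × 10^-4)²/(9.55 × 10^-6) = 2.56 × 10^-2 M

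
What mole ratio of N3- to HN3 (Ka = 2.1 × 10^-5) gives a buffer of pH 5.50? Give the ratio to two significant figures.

pKa = -log(2.1 × 10^-5) = 4.678
pH = pKa + log(r) ⇒ log(r) = 5.50 − 4.678 = +0.822
r = [N3-]/[HN3] = 10^(+0.822) = 6.64

ratio = 6.6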